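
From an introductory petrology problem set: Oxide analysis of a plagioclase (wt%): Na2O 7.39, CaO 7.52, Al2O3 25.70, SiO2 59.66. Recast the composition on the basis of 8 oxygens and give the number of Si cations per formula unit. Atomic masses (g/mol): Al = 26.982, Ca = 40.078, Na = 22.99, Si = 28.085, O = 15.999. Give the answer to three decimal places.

Na2O: 7.39/61.979 = 0.11923 mol → 0.23846 mol Na, 0.11923 mol O.
CaO: 7.52/56.077 = 0.13410 mol → 0.13410 mol Ca, 0.13410 mol O.
Al2O3: 25.70/101.961 = 0.25206 mol → 0.50412 mol Al, 0.75618 mol O.
SiO2: 59.66/60.083 = 0.99296 mol → 0.99296 mol Si, 1.98592 mol O.
Total oxygen = 2.99543 mol. Normalization factor = 8/2.99543 = 2.67074.
Si per 8 O = 0.99296 × 2.67074 = 2.652.

2.652 Si apfu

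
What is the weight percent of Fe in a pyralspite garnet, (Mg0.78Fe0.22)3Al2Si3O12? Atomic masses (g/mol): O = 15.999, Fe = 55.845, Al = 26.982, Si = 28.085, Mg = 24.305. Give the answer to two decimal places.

8.69 weight percent

Molar mass of (Mg0.78Fe0.22)3Al2Si3O12: 2.34×24.305 + 0.66×55.845 + 2×26.982 + 3×28.085 + 12×15.999 = 423.938 g/mol.
Mass of Fe per formula unit: 0.66 × 55.845 = 36.858 g.
Weight fraction Fe = 36.858 / 423.938 = 0.0869.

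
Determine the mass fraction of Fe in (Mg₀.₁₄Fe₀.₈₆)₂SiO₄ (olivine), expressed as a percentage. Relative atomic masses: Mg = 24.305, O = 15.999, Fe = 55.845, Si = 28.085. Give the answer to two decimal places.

49.27 mass %

M((Mg₀.₁₄Fe₀.₈₆)₂SiO₄) = 194.940 g/mol.
Fe contributes 1.72 × 55.845 = 96.053 g per mole.
96.053/194.940 = 0.4927 → 49.27%.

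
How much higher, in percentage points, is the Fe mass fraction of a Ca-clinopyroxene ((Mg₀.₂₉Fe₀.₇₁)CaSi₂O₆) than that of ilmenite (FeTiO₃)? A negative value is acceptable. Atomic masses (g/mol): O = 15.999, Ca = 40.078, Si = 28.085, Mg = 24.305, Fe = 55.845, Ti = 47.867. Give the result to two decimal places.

First mineral: 39.650 g Fe in 238.940 g formula = 16.59 wt% Fe.
Second mineral: 55.845 g Fe in 151.709 g formula = 36.81 wt% Fe.
16.59% − 36.81% gives a difference of -20.22 percentage points.

-20.22 percentage points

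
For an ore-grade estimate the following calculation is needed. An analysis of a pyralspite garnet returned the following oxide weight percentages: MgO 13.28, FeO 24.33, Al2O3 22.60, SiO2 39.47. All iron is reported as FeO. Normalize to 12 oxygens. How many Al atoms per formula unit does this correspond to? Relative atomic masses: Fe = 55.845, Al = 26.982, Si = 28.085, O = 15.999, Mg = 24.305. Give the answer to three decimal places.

2.010 Al apfu

13.28 wt% MgO ÷ 40.304 g/mol = 0.32950 mol, giving 0.32950 Mg and 0.32950 O.
24.33 wt% FeO ÷ 71.844 g/mol = 0.33865 mol, giving 0.33865 Fe and 0.33865 O.
22.60 wt% Al2O3 ÷ 101.961 g/mol = 0.22165 mol, giving 0.44330 Al and 0.66495 O.
39.47 wt% SiO2 ÷ 60.083 g/mol = 0.65692 mol, giving 0.65692 Si and 1.31384 O.
Oxygen sums to 2.64694; scaling by 12/2.64694 = 4.53354 puts the formula on 12 O.
Al: 0.44330 × 4.53354 = 2.010 atoms per formula unit.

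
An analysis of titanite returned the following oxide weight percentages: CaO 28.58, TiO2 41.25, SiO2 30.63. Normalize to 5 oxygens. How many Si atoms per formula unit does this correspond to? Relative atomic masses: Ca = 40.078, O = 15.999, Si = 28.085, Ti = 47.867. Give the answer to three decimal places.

0.995 Si apfu

CaO: 28.58/56.077 = 0.50966 mol → 0.50966 mol Ca, 0.50966 mol O.
TiO2: 41.25/79.865 = 0.51650 mol → 0.51650 mol Ti, 1.03300 mol O.
SiO2: 30.63/60.083 = 0.50979 mol → 0.50979 mol Si, 1.01958 mol O.
Total oxygen = 2.56224 mol. Normalization factor = 5/2.56224 = 1.95142.
Si per 5 O = 0.50979 × 1.95142 = 0.995.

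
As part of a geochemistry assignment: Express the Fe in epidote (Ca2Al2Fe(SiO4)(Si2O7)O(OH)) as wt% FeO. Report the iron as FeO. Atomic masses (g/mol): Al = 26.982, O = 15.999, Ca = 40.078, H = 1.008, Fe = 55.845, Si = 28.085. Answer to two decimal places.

Molar mass of Ca2Al2Fe(SiO4)(Si2O7)O(OH) = 2*40.078 + 2*26.982 + 1*55.845 + 3*28.085 + 13*15.999 + 1*1.008 = 483.215 g/mol.
Each formula unit contains 1 Fe, equivalent to 1/1 = 1.0000 mol FeO.
M(FeO) = 1×55.845 + 1×15.999 = 71.844 g/mol.
Mass of FeO per formula unit = 1.0000 × 71.844 = 71.844 g.
FeO wt% = 71.844 / 483.215 × 100 = 14.87%.

14.87 wt%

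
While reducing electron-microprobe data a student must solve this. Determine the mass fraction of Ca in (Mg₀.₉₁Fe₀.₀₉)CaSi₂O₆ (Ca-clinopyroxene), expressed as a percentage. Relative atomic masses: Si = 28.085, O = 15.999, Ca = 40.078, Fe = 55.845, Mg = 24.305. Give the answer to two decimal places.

Molar mass of (Mg₀.₉₁Fe₀.₀₉)CaSi₂O₆: 0.91*24.305 + 0.09*55.845 + 1*40.078 + 2*28.085 + 6*15.999 = 219.386 g/mol.
Mass of Ca per formula unit: 1 × 40.078 = 40.078 g.
Weight fraction Ca = 40.078 / 219.386 = 0.1827.

18.27 weight percent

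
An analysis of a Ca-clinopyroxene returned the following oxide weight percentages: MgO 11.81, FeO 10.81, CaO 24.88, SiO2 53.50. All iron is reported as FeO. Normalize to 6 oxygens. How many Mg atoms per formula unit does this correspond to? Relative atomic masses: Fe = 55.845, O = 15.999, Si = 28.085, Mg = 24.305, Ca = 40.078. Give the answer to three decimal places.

11.81 wt% MgO ÷ 40.304 g/mol = 0.29302 mol, giving 0.29302 Mg and 0.29302 O.
10.81 wt% FeO ÷ 71.844 g/mol = 0.15046 mol, giving 0.15046 Fe and 0.15046 O.
24.88 wt% CaO ÷ 56.077 g/mol = 0.44368 mol, giving 0.44368 Ca and 0.44368 O.
53.50 wt% SiO2 ÷ 60.083 g/mol = 0.89043 mol, giving 0.89043 Si and 1.78086 O.
Oxygen sums to 2.66802; scaling by 6/2.66802 = 2.24886 puts the formula on 6 O.
Mg: 0.29302 × 2.24886 = 0.659 atoms per formula unit.

0.659 Mg apfu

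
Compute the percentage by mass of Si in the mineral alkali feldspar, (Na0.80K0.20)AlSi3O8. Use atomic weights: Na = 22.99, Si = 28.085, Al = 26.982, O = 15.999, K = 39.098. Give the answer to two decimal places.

31.74 mass %

Formula mass = 0.80·22.99 + 0.20·39.098 + 1·26.982 + 3·28.085 + 8·15.999 = 265.441 g/mol, of which 84.255 g is Si.
So Si makes up 84.255/265.441 = 0.3174 of the mass, i.e. 31.74%.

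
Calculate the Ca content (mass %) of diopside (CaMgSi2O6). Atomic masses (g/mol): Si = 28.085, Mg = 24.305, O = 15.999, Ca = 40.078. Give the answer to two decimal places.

M(CaMgSi2O6) = 216.547 g/mol.
Ca contributes 1 × 40.078 = 40.078 g per mole.
40.078/216.547 = 0.1851 → 18.51%.

18.51 mass %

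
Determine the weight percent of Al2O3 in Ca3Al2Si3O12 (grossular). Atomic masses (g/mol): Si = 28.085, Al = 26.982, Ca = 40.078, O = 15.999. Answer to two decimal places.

22.64 wt%

Formula mass = 450.441 g/mol.
2 Al → 1.0000 mol Al2O3 per formula unit; M(Al2O3) = 101.961, so Al2O3 mass = 101.961 g.
101.961/450.441 × 100 = 22.64 wt%.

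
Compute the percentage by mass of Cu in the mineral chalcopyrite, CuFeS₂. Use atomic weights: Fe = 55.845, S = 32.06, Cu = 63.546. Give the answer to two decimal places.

Molar mass of CuFeS₂: 1·63.546 + 1·55.845 + 2·32.06 = 183.511 g/mol.
Mass of Cu per formula unit: 1 × 63.546 = 63.546 g.
Weight fraction Cu = 63.546 / 183.511 = 0.3463.

34.63 wt%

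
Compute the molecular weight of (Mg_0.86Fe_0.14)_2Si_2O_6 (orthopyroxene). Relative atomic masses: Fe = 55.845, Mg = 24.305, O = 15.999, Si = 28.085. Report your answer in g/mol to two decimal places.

209.61 g/mol

Mg: 1.72 × 24.305 = 41.8046
Fe: 0.28 × 55.845 = 15.6366
Si: 2 × 28.085 = 56.1700
O: 6 × 15.999 = 95.9940
Summing the contributions gives the formula mass.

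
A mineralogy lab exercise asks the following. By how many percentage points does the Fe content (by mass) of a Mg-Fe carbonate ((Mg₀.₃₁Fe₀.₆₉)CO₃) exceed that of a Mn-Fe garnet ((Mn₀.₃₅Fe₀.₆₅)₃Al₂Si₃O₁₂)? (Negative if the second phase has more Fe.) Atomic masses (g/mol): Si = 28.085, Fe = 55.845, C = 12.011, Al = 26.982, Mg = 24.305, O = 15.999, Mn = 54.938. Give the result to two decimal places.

M((Mg₀.₃₁Fe₀.₆₉)CO₃) = 106.076 g/mol, so wt% Fe = 38.533/106.076 × 100 = 36.33%.
M((Mn₀.₃₅Fe₀.₆₅)₃Al₂Si₃O₁₂) = 496.790 g/mol, so wt% Fe = 108.898/496.790 × 100 = 21.92%.
36.33 − 21.92 = 14.41 pp.

14.41 percentage points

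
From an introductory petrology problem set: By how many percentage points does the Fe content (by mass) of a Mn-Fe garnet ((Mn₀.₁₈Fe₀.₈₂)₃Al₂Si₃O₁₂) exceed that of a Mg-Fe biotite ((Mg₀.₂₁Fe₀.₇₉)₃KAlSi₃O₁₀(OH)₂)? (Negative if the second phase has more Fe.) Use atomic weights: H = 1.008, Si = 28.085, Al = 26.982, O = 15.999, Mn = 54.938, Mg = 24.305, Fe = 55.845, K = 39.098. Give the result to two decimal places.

M((Mn₀.₁₈Fe₀.₈₂)₃Al₂Si₃O₁₂) = 497.252 g/mol, so wt% Fe = 137.379/497.252 × 100 = 27.63%.
M((Mg₀.₂₁Fe₀.₇₉)₃KAlSi₃O₁₀(OH)₂) = 492.004 g/mol, so wt% Fe = 132.353/492.004 × 100 = 26.90%.
27.63 − 26.90 = 0.73 pp.

0.73 percentage points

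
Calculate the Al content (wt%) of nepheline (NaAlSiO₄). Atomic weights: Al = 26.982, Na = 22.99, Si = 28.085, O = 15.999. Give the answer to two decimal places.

18.99 wt%

Molar mass of NaAlSiO₄: 1*22.99 + 1*26.982 + 1*28.085 + 4*15.999 = 142.053 g/mol.
Mass of Al per formula unit: 1 × 26.982 = 26.982 g.
Weight fraction Al = 26.982 / 142.053 = 0.1899.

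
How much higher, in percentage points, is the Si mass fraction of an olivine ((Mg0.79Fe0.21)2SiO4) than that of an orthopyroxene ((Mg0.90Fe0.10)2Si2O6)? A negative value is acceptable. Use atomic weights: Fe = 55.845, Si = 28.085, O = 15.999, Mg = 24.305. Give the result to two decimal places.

M((Mg0.79Fe0.21)2SiO4) = 153.938 g/mol, so wt% Si = 28.085/153.938 × 100 = 18.24%.
M((Mg0.90Fe0.10)2Si2O6) = 207.082 g/mol, so wt% Si = 56.170/207.082 × 100 = 27.12%.
18.24 − 27.12 = -8.88 pp.

-8.88 percentage points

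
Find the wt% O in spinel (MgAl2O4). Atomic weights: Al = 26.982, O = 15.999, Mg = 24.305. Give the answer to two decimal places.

44.98 wt%

Formula mass = 1*24.305 + 2*26.982 + 4*15.999 = 142.265 g/mol, of which 63.996 g is O.
So O makes up 63.996/142.265 = 0.4498 of the mass, i.e. 44.98%.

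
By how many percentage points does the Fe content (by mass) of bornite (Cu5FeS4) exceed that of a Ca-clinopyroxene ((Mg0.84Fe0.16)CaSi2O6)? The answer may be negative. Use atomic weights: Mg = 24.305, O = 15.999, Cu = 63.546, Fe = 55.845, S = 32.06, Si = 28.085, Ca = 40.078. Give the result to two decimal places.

7.10 percentage points

M(Cu5FeS4) = 501.815 g/mol, so wt% Fe = 55.845/501.815 × 100 = 11.13%.
M((Mg0.84Fe0.16)CaSi2O6) = 221.593 g/mol, so wt% Fe = 8.935/221.593 × 100 = 4.03%.
11.13 − 4.03 = 7.10 pp.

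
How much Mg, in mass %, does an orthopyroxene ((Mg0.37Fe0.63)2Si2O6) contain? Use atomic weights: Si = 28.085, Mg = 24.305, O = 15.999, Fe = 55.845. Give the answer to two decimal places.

7.48 mass %

M((Mg0.37Fe0.63)2Si2O6) = 240.514 g/mol.
Mg contributes 0.74 × 24.305 = 17.986 g per mole.
17.986/240.514 = 0.0748 → 7.48%.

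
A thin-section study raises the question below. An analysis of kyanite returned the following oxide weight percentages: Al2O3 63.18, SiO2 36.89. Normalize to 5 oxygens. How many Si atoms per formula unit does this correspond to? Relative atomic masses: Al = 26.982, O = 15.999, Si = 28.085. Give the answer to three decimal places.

Al2O3 (M=101.961): mol = 0.61965; Al = 1.23930, O = 1.85895.
SiO2 (M=60.083): mol = 0.61398; Si = 0.61398, O = 1.22796.
ΣO = 3.08691; factor = 5/ΣO = 1.61974.
Si apfu = 0.61398 × 1.61974 = 0.994.

0.994 Si apfu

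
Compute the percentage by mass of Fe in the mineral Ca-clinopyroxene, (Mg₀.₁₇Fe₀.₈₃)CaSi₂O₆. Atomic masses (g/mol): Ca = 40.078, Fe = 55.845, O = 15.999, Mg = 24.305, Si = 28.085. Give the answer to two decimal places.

Formula mass = 0.17×24.305 + 0.83×55.845 + 1×40.078 + 2×28.085 + 6×15.999 = 242.725 g/mol, of which 46.351 g is Fe.
So Fe makes up 46.351/242.725 = 0.1910 of the mass, i.e. 19.10%.

19.10 weight percent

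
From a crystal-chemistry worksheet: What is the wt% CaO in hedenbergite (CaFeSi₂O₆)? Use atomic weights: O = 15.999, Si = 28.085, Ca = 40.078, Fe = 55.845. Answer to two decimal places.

22.60 wt%

Molar mass of CaFeSi₂O₆ = 1·40.078 + 1·55.845 + 2·28.085 + 6·15.999 = 248.087 g/mol.
Each formula unit contains 1 Ca, equivalent to 1/1 = 1.0000 mol CaO.
M(CaO) = 1×40.078 + 1×15.999 = 56.077 g/mol.
Mass of CaO per formula unit = 1.0000 × 56.077 = 56.077 g.
CaO wt% = 56.077 / 248.087 × 100 = 22.60%.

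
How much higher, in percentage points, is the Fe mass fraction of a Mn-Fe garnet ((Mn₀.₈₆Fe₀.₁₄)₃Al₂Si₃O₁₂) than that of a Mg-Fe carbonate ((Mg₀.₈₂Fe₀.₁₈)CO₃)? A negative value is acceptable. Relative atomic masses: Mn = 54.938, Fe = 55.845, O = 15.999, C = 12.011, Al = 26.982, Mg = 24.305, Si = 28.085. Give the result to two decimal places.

First mineral: 23.455 g Fe in 495.402 g formula = 4.73 wt% Fe.
Second mineral: 10.052 g Fe in 89.990 g formula = 11.17 wt% Fe.
4.73% − 11.17% gives a difference of -6.44 percentage points.

-6.44 percentage points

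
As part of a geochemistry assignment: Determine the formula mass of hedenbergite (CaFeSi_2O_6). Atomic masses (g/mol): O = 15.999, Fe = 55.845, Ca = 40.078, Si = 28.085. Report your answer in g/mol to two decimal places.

The formula mass is the sum 1·40.078 + 1·55.845 + 2·28.085 + 6·15.999.

248.09 g/mol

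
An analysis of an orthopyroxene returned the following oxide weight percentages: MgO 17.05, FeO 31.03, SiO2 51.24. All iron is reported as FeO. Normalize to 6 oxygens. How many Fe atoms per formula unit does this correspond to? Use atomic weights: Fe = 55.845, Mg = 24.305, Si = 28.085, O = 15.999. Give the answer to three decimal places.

MgO: 17.05/40.304 = 0.42303 mol → 0.42303 mol Mg, 0.42303 mol O.
FeO: 31.03/71.844 = 0.43191 mol → 0.43191 mol Fe, 0.43191 mol O.
SiO2: 51.24/60.083 = 0.85282 mol → 0.85282 mol Si, 1.70564 mol O.
Total oxygen = 2.56058 mol. Normalization factor = 6/2.56058 = 2.34322.
Fe per 6 O = 0.43191 × 2.34322 = 1.012.

1.012 Fe apfu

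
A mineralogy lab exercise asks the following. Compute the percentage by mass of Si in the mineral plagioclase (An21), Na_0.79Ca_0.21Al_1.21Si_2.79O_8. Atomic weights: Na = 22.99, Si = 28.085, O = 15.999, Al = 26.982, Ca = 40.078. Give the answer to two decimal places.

29.50 weight percent

Formula mass = 0.79×22.99 + 0.21×40.078 + 1.21×26.982 + 2.79×28.085 + 8×15.999 = 265.576 g/mol, of which 78.357 g is Si.
So Si makes up 78.357/265.576 = 0.2950 of the mass, i.e. 29.50%.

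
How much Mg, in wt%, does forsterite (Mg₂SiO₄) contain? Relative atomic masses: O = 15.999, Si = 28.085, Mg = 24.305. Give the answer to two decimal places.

M(Mg₂SiO₄) = 140.691 g/mol.
Mg contributes 2 × 24.305 = 48.610 g per mole.
48.610/140.691 = 0.3455 → 34.55%.

34.55 wt%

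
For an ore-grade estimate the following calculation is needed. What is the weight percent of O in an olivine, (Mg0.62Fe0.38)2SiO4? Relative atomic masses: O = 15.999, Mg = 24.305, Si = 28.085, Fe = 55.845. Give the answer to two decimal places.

Formula mass = 1.24·24.305 + 0.76·55.845 + 1·28.085 + 4·15.999 = 164.661 g/mol, of which 63.996 g is O.
So O makes up 63.996/164.661 = 0.3887 of the mass, i.e. 38.87%.

38.87 wt%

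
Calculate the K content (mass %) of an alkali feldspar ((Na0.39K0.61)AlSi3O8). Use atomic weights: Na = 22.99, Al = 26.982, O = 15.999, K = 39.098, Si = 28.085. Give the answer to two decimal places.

8.77 mass %

Molar mass of (Na0.39K0.61)AlSi3O8: 0.39·22.99 + 0.61·39.098 + 1·26.982 + 3·28.085 + 8·15.999 = 272.045 g/mol.
Mass of K per formula unit: 0.61 × 39.098 = 23.850 g.
Weight fraction K = 23.850 / 272.045 = 0.0877.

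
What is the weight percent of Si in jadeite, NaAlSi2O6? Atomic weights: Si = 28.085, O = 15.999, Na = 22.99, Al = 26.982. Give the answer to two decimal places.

27.79 mass %

M(NaAlSi2O6) = 202.136 g/mol.
Si contributes 2 × 28.085 = 56.170 g per mole.
56.170/202.136 = 0.2779 → 27.79%.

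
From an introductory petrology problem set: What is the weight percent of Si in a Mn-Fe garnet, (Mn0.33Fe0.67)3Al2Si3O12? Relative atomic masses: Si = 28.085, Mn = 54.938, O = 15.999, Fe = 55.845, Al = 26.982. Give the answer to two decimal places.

16.96 weight percent

Formula mass = 0.99·54.938 + 2.01·55.845 + 2·26.982 + 3·28.085 + 12·15.999 = 496.844 g/mol, of which 84.255 g is Si.
So Si makes up 84.255/496.844 = 0.1696 of the mass, i.e. 16.96%.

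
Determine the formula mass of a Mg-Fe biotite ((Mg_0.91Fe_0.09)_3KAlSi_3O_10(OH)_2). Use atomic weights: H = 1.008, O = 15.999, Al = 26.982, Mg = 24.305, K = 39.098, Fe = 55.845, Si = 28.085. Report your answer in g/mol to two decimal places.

The formula mass is the sum 2.73×24.305 + 0.27×55.845 + 1×39.098 + 1×26.982 + 3×28.085 + 12×15.999 + 2×1.008.

425.77 g/mol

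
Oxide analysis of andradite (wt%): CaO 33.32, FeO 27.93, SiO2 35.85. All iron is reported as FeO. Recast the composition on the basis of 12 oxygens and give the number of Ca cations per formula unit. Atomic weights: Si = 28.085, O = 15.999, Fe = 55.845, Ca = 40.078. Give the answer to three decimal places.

3.276 Ca apfu

CaO: 33.32/56.077 = 0.59418 mol → 0.59418 mol Ca, 0.59418 mol O.
FeO: 27.93/71.844 = 0.38876 mol → 0.38876 mol Fe, 0.38876 mol O.
SiO2: 35.85/60.083 = 0.59667 mol → 0.59667 mol Si, 1.19334 mol O.
Total oxygen = 2.17628 mol. Normalization factor = 12/2.17628 = 5.51400.
Ca per 12 O = 0.59418 × 5.51400 = 3.276.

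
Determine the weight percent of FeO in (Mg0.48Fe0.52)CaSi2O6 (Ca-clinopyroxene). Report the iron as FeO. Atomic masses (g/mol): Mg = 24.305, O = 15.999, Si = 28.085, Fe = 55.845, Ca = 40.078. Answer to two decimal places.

16.04 wt%

M((Mg0.48Fe0.52)CaSi2O6) = 232.948 g/mol; M(FeO) = 71.844 g/mol.
Moles FeO per formula unit = 0.52 Fe ÷ 1 = 0.5200.
FeO fraction = (0.5200 × 71.844) / 232.948 = 37.359/232.948 = 0.1604.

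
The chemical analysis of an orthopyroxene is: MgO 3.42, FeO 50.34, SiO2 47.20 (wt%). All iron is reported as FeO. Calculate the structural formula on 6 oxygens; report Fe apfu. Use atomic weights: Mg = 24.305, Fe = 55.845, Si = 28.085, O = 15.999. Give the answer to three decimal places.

1.784 Fe apfu

3.42 wt% MgO ÷ 40.304 g/mol = 0.08486 mol, giving 0.08486 Mg and 0.08486 O.
50.34 wt% FeO ÷ 71.844 g/mol = 0.70068 mol, giving 0.70068 Fe and 0.70068 O.
47.20 wt% SiO2 ÷ 60.083 g/mol = 0.78558 mol, giving 0.78558 Si and 1.57116 O.
Oxygen sums to 2.35670; scaling by 6/2.35670 = 2.54593 puts the formula on 6 O.
Fe: 0.70068 × 2.54593 = 1.784 atoms per formula unit.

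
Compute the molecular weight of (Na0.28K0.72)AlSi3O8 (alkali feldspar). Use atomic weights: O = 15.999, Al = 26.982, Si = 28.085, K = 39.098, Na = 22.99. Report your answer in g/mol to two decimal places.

273.82 g/mol

The formula mass is the sum 0.28×22.99 + 0.72×39.098 + 1×26.982 + 3×28.085 + 8×15.999.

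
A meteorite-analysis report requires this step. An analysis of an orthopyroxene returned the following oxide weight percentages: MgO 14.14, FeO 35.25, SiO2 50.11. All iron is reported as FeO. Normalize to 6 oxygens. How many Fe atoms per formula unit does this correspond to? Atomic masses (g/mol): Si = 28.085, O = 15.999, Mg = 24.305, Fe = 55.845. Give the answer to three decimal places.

MgO: 14.14/40.304 = 0.35083 mol → 0.35083 mol Mg, 0.35083 mol O.
FeO: 35.25/71.844 = 0.49065 mol → 0.49065 mol Fe, 0.49065 mol O.
SiO2: 50.11/60.083 = 0.83401 mol → 0.83401 mol Si, 1.66802 mol O.
Total oxygen = 2.50950 mol. Normalization factor = 6/2.50950 = 2.39091.
Fe per 6 O = 0.49065 × 2.39091 = 1.173.

1.173 Fe apfu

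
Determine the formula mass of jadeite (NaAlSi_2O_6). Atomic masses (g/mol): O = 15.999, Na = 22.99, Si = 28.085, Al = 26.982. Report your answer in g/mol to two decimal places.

The formula mass is the sum 1·22.99 + 1·26.982 + 2·28.085 + 6·15.999.

202.14 g/mol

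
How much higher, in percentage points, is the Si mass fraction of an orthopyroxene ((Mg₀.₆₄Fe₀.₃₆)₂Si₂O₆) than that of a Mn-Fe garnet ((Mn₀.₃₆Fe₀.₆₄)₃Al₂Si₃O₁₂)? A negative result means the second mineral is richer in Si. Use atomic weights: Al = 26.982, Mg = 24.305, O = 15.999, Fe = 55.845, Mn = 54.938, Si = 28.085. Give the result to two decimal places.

Si in (Mg₀.₆₄Fe₀.₃₆)₂Si₂O₆: molar mass 223.483 g/mol; 2×28.085 = 56.170 g → 25.13 wt%.
Si in (Mn₀.₃₆Fe₀.₆₄)₃Al₂Si₃O₁₂: molar mass 496.762 g/mol; 3×28.085 = 84.255 g → 16.96 wt%.
Difference = 25.13 − 16.96 = 8.17 percentage points.

8.17 percentage points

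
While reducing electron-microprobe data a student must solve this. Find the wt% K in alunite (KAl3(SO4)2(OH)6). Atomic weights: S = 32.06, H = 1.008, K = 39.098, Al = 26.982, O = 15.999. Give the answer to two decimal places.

Molar mass of KAl3(SO4)2(OH)6: 1×39.098 + 3×26.982 + 2×32.06 + 14×15.999 + 6×1.008 = 414.198 g/mol.
Mass of K per formula unit: 1 × 39.098 = 39.098 g.
Weight fraction K = 39.098 / 414.198 = 0.0944.

9.44 mass %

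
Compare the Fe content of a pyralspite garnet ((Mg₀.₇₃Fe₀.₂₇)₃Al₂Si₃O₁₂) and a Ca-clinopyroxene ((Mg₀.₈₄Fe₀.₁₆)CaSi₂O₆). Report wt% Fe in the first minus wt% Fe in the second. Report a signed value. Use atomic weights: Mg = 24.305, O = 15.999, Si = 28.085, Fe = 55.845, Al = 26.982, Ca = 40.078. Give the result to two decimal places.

M((Mg₀.₇₃Fe₀.₂₇)₃Al₂Si₃O₁₂) = 428.669 g/mol, so wt% Fe = 45.234/428.669 × 100 = 10.55%.
M((Mg₀.₈₄Fe₀.₁₆)CaSi₂O₆) = 221.593 g/mol, so wt% Fe = 8.935/221.593 × 100 = 4.03%.
10.55 − 4.03 = 6.52 pp.

6.52 percentage points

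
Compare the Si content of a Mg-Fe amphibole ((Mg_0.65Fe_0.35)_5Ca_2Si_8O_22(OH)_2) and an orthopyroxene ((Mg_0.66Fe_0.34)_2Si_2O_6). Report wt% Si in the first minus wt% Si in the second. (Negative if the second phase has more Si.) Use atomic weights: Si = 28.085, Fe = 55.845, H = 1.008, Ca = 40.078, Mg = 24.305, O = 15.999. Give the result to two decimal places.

0.62 percentage points

First mineral: 224.680 g Si in 867.548 g formula = 25.90 wt% Si.
Second mineral: 56.170 g Si in 222.221 g formula = 25.28 wt% Si.
25.90% − 25.28% gives a difference of 0.62 percentage points.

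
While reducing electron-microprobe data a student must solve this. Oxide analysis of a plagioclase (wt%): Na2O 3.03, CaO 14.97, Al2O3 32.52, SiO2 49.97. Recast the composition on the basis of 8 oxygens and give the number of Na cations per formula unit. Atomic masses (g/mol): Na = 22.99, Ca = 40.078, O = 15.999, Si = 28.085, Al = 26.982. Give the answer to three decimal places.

Na2O (M=61.979): mol = 0.04889; Na = 0.09778, O = 0.04889.
CaO (M=56.077): mol = 0.26695; Ca = 0.26695, O = 0.26695.
Al2O3 (M=101.961): mol = 0.31895; Al = 0.63790, O = 0.95685.
SiO2 (M=60.083): mol = 0.83168; Si = 0.83168, O = 1.66336.
ΣO = 2.93605; factor = 8/ΣO = 2.72475.
Na apfu = 0.09778 × 2.72475 = 0.266.

0.266 Na apfu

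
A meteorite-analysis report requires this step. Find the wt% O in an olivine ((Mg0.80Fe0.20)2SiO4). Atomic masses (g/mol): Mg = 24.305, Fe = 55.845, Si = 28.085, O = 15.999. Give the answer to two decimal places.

M((Mg0.80Fe0.20)2SiO4) = 153.307 g/mol.
O contributes 4 × 15.999 = 63.996 g per mole.
63.996/153.307 = 0.4174 → 41.74%.

41.74 wt%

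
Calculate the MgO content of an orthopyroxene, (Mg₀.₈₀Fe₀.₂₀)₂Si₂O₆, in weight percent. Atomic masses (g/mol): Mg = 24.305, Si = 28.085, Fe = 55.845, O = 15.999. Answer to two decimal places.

30.22 wt%

Formula mass = 213.390 g/mol.
1.60 Mg → 1.6000 mol MgO per formula unit; M(MgO) = 40.304, so MgO mass = 64.486 g.
64.486/213.390 × 100 = 30.22 wt%.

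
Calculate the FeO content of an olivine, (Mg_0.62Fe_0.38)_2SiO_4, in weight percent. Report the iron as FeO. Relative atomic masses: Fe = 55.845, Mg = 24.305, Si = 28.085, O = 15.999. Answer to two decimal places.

Molar mass of (Mg_0.62Fe_0.38)_2SiO_4 = 1.24×24.305 + 0.76×55.845 + 1×28.085 + 4×15.999 = 164.661 g/mol.
Each formula unit contains 0.76 Fe, equivalent to 0.76/1 = 0.7600 mol FeO.
M(FeO) = 1×55.845 + 1×15.999 = 71.844 g/mol.
Mass of FeO per formula unit = 0.7600 × 71.844 = 54.601 g.
FeO wt% = 54.601 / 164.661 × 100 = 33.16%.

33.16 wt%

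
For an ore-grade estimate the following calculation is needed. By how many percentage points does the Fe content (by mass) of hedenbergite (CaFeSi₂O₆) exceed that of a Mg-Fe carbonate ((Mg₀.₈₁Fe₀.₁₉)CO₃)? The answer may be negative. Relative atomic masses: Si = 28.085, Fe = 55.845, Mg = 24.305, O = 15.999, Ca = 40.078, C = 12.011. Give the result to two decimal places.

10.76 percentage points

First mineral: 55.845 g Fe in 248.087 g formula = 22.51 wt% Fe.
Second mineral: 10.611 g Fe in 90.306 g formula = 11.75 wt% Fe.
22.51% − 11.75% gives a difference of 10.76 percentage points.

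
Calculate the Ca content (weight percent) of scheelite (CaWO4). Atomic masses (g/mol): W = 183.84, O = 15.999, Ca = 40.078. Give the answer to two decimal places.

M(CaWO4) = 287.914 g/mol.
Ca contributes 1 × 40.078 = 40.078 g per mole.
40.078/287.914 = 0.1392 → 13.92%.

13.92 weight percent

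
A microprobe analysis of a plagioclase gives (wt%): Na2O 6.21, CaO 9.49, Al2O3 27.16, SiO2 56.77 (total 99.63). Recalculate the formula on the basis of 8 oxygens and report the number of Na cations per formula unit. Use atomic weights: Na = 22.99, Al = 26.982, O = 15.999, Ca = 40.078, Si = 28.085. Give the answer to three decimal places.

Na2O: 6.21/61.979 = 0.10020 mol → 0.20040 mol Na, 0.10020 mol O.
CaO: 9.49/56.077 = 0.16923 mol → 0.16923 mol Ca, 0.16923 mol O.
Al2O3: 27.16/101.961 = 0.26638 mol → 0.53276 mol Al, 0.79914 mol O.
SiO2: 56.77/60.083 = 0.94486 mol → 0.94486 mol Si, 1.88972 mol O.
Total oxygen = 2.95829 mol. Normalization factor = 8/2.95829 = 2.70426.
Na per 8 O = 0.20040 × 2.70426 = 0.542.

0.542 Na apfu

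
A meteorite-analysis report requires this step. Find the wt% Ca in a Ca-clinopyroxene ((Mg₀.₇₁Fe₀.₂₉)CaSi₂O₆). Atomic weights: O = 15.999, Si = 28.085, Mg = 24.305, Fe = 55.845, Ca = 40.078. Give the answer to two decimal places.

Formula mass = 0.71×24.305 + 0.29×55.845 + 1×40.078 + 2×28.085 + 6×15.999 = 225.694 g/mol, of which 40.078 g is Ca.
So Ca makes up 40.078/225.694 = 0.1776 of the mass, i.e. 17.76%.

17.76 mass %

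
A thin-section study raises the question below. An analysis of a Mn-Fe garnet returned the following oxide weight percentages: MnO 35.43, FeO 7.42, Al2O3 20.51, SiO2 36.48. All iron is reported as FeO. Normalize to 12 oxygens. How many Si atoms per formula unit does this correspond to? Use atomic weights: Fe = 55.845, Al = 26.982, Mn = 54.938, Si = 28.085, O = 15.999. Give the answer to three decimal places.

MnO (M=70.937): mol = 0.49946; Mn = 0.49946, O = 0.49946.
FeO (M=71.844): mol = 0.10328; Fe = 0.10328, O = 0.10328.
Al2O3 (M=101.961): mol = 0.20116; Al = 0.40232, O = 0.60348.
SiO2 (M=60.083): mol = 0.60716; Si = 0.60716, O = 1.21432.
ΣO = 2.42054; factor = 12/ΣO = 4.95757.
Si apfu = 0.60716 × 4.95757 = 3.010.

3.010 Si apfu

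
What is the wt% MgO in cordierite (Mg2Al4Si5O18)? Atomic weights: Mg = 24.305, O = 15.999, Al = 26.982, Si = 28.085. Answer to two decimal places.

13.78 wt%

M(Mg2Al4Si5O18) = 584.945 g/mol; M(MgO) = 40.304 g/mol.
Moles MgO per formula unit = 2 Mg ÷ 1 = 2.0000.
MgO fraction = (2.0000 × 40.304) / 584.945 = 80.608/584.945 = 0.1378.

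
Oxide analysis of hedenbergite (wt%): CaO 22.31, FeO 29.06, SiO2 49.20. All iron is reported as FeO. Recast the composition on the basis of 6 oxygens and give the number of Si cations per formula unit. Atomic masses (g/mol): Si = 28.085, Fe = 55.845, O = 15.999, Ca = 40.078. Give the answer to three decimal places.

2.014 Si apfu

CaO (M=56.077): mol = 0.39785; Ca = 0.39785, O = 0.39785.
FeO (M=71.844): mol = 0.40449; Fe = 0.40449, O = 0.40449.
SiO2 (M=60.083): mol = 0.81887; Si = 0.81887, O = 1.63774.
ΣO = 2.44008; factor = 6/ΣO = 2.45894.
Si apfu = 0.81887 × 2.45894 = 2.014.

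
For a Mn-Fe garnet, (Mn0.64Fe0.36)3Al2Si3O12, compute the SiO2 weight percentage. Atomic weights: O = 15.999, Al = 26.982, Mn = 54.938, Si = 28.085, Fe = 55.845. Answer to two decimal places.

36.34 wt%

Formula mass = 496.001 g/mol.
3 Si → 3.0000 mol SiO2 per formula unit; M(SiO2) = 60.083, so SiO2 mass = 180.249 g.
180.249/496.001 × 100 = 36.34 wt%.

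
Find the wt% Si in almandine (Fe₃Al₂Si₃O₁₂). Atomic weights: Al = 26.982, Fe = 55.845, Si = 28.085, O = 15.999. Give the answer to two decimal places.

16.93 wt%

Formula mass = 3·55.845 + 2·26.982 + 3·28.085 + 12·15.999 = 497.742 g/mol, of which 84.255 g is Si.
So Si makes up 84.255/497.742 = 0.1693 of the mass, i.e. 16.93%.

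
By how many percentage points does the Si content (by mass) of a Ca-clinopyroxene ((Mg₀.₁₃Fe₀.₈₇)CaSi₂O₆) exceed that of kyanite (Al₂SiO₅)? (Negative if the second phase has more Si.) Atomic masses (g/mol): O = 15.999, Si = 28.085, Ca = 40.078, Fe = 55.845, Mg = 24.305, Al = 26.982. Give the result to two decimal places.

5.69 percentage points

Si in (Mg₀.₁₃Fe₀.₈₇)CaSi₂O₆: molar mass 243.987 g/mol; 2×28.085 = 56.170 g → 23.02 wt%.
Si in Al₂SiO₅: molar mass 162.044 g/mol; 1×28.085 = 28.085 g → 17.33 wt%.
Difference = 23.02 − 17.33 = 5.69 percentage points.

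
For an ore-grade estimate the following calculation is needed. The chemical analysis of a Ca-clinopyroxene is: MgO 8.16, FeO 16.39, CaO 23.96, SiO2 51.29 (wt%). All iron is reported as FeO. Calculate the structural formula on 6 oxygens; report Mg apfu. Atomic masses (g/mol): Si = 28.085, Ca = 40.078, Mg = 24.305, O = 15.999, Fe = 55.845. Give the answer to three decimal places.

0.474 Mg apfu

8.16 wt% MgO ÷ 40.304 g/mol = 0.20246 mol, giving 0.20246 Mg and 0.20246 O.
16.39 wt% FeO ÷ 71.844 g/mol = 0.22813 mol, giving 0.22813 Fe and 0.22813 O.
23.96 wt% CaO ÷ 56.077 g/mol = 0.42727 mol, giving 0.42727 Ca and 0.42727 O.
51.29 wt% SiO2 ÷ 60.083 g/mol = 0.85365 mol, giving 0.85365 Si and 1.70730 O.
Oxygen sums to 2.56516; scaling by 6/2.56516 = 2.33904 puts the formula on 6 O.
Mg: 0.20246 × 2.33904 = 0.474 atoms per formula unit.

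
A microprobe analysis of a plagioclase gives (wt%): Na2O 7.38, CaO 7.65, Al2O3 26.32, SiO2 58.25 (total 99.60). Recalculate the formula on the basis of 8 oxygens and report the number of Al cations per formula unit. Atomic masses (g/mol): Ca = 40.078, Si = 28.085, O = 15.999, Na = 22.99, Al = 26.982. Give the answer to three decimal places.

1.391 Al apfu

7.38 wt% Na2O ÷ 61.979 g/mol = 0.11907 mol, giving 0.23814 Na and 0.11907 O.
7.65 wt% CaO ÷ 56.077 g/mol = 0.13642 mol, giving 0.13642 Ca and 0.13642 O.
26.32 wt% Al2O3 ÷ 101.961 g/mol = 0.25814 mol, giving 0.51628 Al and 0.77442 O.
58.25 wt% SiO2 ÷ 60.083 g/mol = 0.96949 mol, giving 0.96949 Si and 1.93898 O.
Oxygen sums to 2.96889; scaling by 8/2.96889 = 2.69461 puts the formula on 8 O.
Al: 0.51628 × 2.69461 = 1.391 atoms per formula unit.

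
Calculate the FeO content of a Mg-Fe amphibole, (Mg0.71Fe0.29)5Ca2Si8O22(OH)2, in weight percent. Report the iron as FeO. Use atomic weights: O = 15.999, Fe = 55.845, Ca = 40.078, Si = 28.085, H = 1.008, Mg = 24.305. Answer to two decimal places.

12.14 wt%

M((Mg0.71Fe0.29)5Ca2Si8O22(OH)2) = 858.086 g/mol; M(FeO) = 71.844 g/mol.
Moles FeO per formula unit = 1.45 Fe ÷ 1 = 1.4500.
FeO fraction = (1.4500 × 71.844) / 858.086 = 104.174/858.086 = 0.1214.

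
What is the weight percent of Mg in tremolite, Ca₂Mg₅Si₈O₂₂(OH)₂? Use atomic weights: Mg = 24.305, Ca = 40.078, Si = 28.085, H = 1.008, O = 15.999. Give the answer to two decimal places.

Formula mass = 2×40.078 + 5×24.305 + 8×28.085 + 24×15.999 + 2×1.008 = 812.353 g/mol, of which 121.525 g is Mg.
So Mg makes up 121.525/812.353 = 0.1496 of the mass, i.e. 14.96%.

14.96 wt%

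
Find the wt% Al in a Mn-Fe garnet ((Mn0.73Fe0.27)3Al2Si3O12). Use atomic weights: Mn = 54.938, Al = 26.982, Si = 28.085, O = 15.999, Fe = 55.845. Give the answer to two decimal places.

10.89 mass %

M((Mn0.73Fe0.27)3Al2Si3O12) = 495.756 g/mol.
Al contributes 2 × 26.982 = 53.964 g per mole.
53.964/495.756 = 0.1089 → 10.89%.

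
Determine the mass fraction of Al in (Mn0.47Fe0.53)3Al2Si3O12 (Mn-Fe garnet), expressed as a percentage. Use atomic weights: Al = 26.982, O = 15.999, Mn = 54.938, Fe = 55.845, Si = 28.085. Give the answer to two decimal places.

10.87 weight percent

M((Mn0.47Fe0.53)3Al2Si3O12) = 496.463 g/mol.
Al contributes 2 × 26.982 = 53.964 g per mole.
53.964/496.463 = 0.1087 → 10.87%.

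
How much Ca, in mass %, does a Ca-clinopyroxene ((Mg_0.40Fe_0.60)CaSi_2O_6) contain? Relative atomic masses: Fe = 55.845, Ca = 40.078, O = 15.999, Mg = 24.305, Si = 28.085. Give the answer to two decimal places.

17.02 mass %

M((Mg_0.40Fe_0.60)CaSi_2O_6) = 235.471 g/mol.
Ca contributes 1 × 40.078 = 40.078 g per mole.
40.078/235.471 = 0.1702 → 17.02%.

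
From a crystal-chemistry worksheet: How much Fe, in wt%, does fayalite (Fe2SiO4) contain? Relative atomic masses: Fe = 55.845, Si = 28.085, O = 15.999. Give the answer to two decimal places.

54.81 wt%

Molar mass of Fe2SiO4: 2×55.845 + 1×28.085 + 4×15.999 = 203.771 g/mol.
Mass of Fe per formula unit: 2 × 55.845 = 111.690 g.
Weight fraction Fe = 111.690 / 203.771 = 0.5481.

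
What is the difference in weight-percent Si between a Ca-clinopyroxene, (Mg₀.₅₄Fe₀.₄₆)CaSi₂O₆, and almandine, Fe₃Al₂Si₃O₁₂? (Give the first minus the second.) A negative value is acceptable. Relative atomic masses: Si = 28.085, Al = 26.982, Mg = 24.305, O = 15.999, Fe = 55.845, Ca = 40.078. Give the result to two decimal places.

Si in (Mg₀.₅₄Fe₀.₄₆)CaSi₂O₆: molar mass 231.055 g/mol; 2×28.085 = 56.170 g → 24.31 wt%.
Si in Fe₃Al₂Si₃O₁₂: molar mass 497.742 g/mol; 3×28.085 = 84.255 g → 16.93 wt%.
Difference = 24.31 − 16.93 = 7.38 percentage points.

7.38 percentage points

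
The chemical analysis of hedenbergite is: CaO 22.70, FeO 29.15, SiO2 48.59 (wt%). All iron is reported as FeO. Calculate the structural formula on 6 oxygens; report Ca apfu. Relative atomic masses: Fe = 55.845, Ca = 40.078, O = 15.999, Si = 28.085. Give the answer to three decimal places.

22.70 wt% CaO ÷ 56.077 g/mol = 0.40480 mol, giving 0.40480 Ca and 0.40480 O.
29.15 wt% FeO ÷ 71.844 g/mol = 0.40574 mol, giving 0.40574 Fe and 0.40574 O.
48.59 wt% SiO2 ÷ 60.083 g/mol = 0.80871 mol, giving 0.80871 Si and 1.61742 O.
Oxygen sums to 2.42796; scaling by 6/2.42796 = 2.47121 puts the formula on 6 O.
Ca: 0.40480 × 2.47121 = 1.000 atoms per formula unit.

1.000 Ca apfu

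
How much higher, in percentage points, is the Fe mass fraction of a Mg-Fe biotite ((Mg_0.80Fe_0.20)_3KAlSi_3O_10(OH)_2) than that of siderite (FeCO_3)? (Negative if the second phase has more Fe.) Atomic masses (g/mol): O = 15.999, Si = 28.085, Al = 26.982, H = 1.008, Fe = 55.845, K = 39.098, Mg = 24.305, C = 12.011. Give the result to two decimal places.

First mineral: 33.507 g Fe in 436.178 g formula = 7.68 wt% Fe.
Second mineral: 55.845 g Fe in 115.853 g formula = 48.20 wt% Fe.
7.68% − 48.20% gives a difference of -40.52 percentage points.

-40.52 percentage points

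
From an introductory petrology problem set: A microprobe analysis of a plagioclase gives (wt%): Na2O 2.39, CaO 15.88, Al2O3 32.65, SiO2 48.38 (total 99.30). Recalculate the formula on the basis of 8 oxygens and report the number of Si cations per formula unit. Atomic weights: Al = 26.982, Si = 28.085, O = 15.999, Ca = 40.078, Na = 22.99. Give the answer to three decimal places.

Na2O (M=61.979): mol = 0.03856; Na = 0.07712, O = 0.03856.
CaO (M=56.077): mol = 0.28318; Ca = 0.28318, O = 0.28318.
Al2O3 (M=101.961): mol = 0.32022; Al = 0.64044, O = 0.96066.
SiO2 (M=60.083): mol = 0.80522; Si = 0.80522, O = 1.61044.
ΣO = 2.89284; factor = 8/ΣO = 2.76545.
Si apfu = 0.80522 × 2.76545 = 2.227.

2.227 Si apfu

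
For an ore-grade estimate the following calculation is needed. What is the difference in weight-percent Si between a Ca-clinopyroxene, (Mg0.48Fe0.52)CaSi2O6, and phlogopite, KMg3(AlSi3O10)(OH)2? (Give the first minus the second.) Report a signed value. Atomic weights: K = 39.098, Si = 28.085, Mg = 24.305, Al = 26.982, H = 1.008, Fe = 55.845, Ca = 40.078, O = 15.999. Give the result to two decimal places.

Si in (Mg0.48Fe0.52)CaSi2O6: molar mass 232.948 g/mol; 2×28.085 = 56.170 g → 24.11 wt%.
Si in KMg3(AlSi3O10)(OH)2: molar mass 417.254 g/mol; 3×28.085 = 84.255 g → 20.19 wt%.
Difference = 24.11 − 20.19 = 3.92 percentage points.

3.92 percentage points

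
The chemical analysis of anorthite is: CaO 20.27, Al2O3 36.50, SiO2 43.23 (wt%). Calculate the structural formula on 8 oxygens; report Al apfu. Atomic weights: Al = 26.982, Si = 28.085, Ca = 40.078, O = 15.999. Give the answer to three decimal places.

1.993 Al apfu

CaO (M=56.077): mol = 0.36147; Ca = 0.36147, O = 0.36147.
Al2O3 (M=101.961): mol = 0.35798; Al = 0.71596, O = 1.07394.
SiO2 (M=60.083): mol = 0.71950; Si = 0.71950, O = 1.43900.
ΣO = 2.87441; factor = 8/ΣO = 2.78318.
Al apfu = 0.71596 × 2.78318 = 1.993.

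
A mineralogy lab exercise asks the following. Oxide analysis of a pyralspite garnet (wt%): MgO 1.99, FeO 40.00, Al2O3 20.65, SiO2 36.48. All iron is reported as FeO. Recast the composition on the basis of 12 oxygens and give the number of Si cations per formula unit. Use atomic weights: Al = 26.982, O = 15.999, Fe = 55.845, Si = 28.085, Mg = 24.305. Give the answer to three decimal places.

1.99 wt% MgO ÷ 40.304 g/mol = 0.04937 mol, giving 0.04937 Mg and 0.04937 O.
40.00 wt% FeO ÷ 71.844 g/mol = 0.55676 mol, giving 0.55676 Fe and 0.55676 O.
20.65 wt% Al2O3 ÷ 101.961 g/mol = 0.20253 mol, giving 0.40506 Al and 0.60759 O.
36.48 wt% SiO2 ÷ 60.083 g/mol = 0.60716 mol, giving 0.60716 Si and 1.21432 O.
Oxygen sums to 2.42804; scaling by 12/2.42804 = 4.94226 puts the formula on 12 O.
Si: 0.60716 × 4.94226 = 3.001 atoms per formula unit.

3.001 Si apfu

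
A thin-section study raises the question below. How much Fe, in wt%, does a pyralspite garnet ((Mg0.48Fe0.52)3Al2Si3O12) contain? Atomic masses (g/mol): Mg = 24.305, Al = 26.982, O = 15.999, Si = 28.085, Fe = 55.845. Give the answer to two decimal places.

Formula mass = 1.44*24.305 + 1.56*55.845 + 2*26.982 + 3*28.085 + 12*15.999 = 452.324 g/mol, of which 87.118 g is Fe.
So Fe makes up 87.118/452.324 = 0.1926 of the mass, i.e. 19.26%.

19.26 wt%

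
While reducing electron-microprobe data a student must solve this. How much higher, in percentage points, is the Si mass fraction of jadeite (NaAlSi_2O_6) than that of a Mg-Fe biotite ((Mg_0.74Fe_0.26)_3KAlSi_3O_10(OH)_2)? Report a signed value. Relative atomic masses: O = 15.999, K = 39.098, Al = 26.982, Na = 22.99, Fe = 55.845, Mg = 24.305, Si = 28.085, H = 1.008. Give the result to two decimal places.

M(NaAlSi_2O_6) = 202.136 g/mol, so wt% Si = 56.170/202.136 × 100 = 27.79%.
M((Mg_0.74Fe_0.26)_3KAlSi_3O_10(OH)_2) = 441.855 g/mol, so wt% Si = 84.255/441.855 × 100 = 19.07%.
27.79 − 19.07 = 8.72 pp.

8.72 percentage points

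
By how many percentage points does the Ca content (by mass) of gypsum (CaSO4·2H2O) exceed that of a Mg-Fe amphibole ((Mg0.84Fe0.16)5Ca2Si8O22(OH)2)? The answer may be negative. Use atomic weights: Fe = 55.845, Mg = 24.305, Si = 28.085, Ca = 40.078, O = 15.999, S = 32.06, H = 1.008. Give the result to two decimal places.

13.71 percentage points

M(CaSO4·2H2O) = 172.164 g/mol, so wt% Ca = 40.078/172.164 × 100 = 23.28%.
M((Mg0.84Fe0.16)5Ca2Si8O22(OH)2) = 837.585 g/mol, so wt% Ca = 80.156/837.585 × 100 = 9.57%.
23.28 − 9.57 = 13.71 pp.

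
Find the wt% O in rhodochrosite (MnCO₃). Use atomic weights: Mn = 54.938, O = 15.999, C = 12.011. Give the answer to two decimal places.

Formula mass = 1*54.938 + 1*12.011 + 3*15.999 = 114.946 g/mol, of which 47.997 g is O.
So O makes up 47.997/114.946 = 0.4176 of the mass, i.e. 41.76%.

41.76 weight percent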